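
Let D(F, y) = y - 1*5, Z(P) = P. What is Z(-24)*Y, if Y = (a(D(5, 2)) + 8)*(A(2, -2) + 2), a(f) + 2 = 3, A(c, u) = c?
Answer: -864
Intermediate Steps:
D(F, y) = -5 + y (D(F, y) = y - 5 = -5 + y)
a(f) = 1 (a(f) = -2 + 3 = 1)
Y = 36 (Y = (1 + 8)*(2 + 2) = 9*4 = 36)
Z(-24)*Y = -24*36 = -864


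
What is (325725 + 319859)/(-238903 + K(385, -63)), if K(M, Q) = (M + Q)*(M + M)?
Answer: 645584/9037 ≈ 71.438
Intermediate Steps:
K(M, Q) = 2*M*(M + Q) (K(M, Q) = (M + Q)*(2*M) = 2*M*(M + Q))
(325725 + 319859)/(-238903 + K(385, -63)) = (325725 + 319859)/(-238903 + 2*385*(385 - 63)) = 645584/(-238903 + 2*385*322) = 645584/(-238903 + 247940) = 645584/9037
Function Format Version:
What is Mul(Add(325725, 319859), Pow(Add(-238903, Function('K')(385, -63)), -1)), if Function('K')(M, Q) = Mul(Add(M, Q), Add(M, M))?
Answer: Rational(645584, 9037) ≈ 71.438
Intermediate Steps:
Function('K')(M, Q) = Mul(2, M, Add(M, Q)) (Function('K')(M, Q) = Mul(Add(M, Q), Mul(2, M)) = Mul(2, M, Add(M, Q)))
Mul(Add(325725, 319859), Pow(Add(-238903, Function('K')(385, -63)), -1)) = Mul(Add(325725, 319859), Pow(Add(-238903, Mul(2, 385, Add(385, -63))), -1)) = Mul(645584, Pow(Add(-238903, Mul(2, 385, 322)), -1)) = Mul(645584, Pow(Add(-238903, 247940), -1)) = Mul(645584, Pow(9037, -1)) = Mul(645584, Rational(1, 9037)) = Rational(645584, 9037)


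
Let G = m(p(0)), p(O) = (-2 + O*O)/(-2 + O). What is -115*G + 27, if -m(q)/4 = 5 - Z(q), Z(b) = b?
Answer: 1867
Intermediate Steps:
p(O) = (-2 + O²)/(-2 + O)
m(q) = -20 + 4*q (m(q) = -4*(5 - q) = -20 + 4*q)
G = -16 (G = -20 + 4*((-2 + 0²)/(-2 + 0)) = -20 + 4*((-2 + 0)/(-2)) = -20 + 4*(-½*(-2)) = -20 + 4*1 = -20 + 4 = -16)
-115*G + 27 = -115*(-16) + 27 = 1840 + 27 = 1867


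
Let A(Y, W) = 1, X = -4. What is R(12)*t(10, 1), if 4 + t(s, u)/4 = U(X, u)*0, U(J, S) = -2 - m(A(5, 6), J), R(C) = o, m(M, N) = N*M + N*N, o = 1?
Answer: -16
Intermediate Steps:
m(M, N) = N² + M*N (m(M, N) = M*N + N² = N² + M*N)
R(C) = 1
U(J, S) = -2 - J*(1 + J)
t(s, u) = -16 (t(s, u) = -16 + 4*((-2 - 1*(-4)*(1 - 4))*0) = -16 + 4*((-2 - 1*(-4)*(-3))*0) = -16 + 4*((-2 - 12)*0) = -16 + 4*(-14*0) = -16 + 4*0 = -16 + 0 = -16)
R(12)*t(10, 1) = 1*(-16) = -16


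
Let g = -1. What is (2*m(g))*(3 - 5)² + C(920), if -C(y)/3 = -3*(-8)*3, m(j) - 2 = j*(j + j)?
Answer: -184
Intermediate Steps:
m(j) = 2 + 2*j² (m(j) = 2 + j*(j + j) = 2 + j*(2*j) = 2 + 2*j²)
C(y) = -216 (C(y) = -3*(-3*(-8))*3 = -72*3 = -3*72 = -216)
(2*m(g))*(3 - 5)² + C(920) = (2*(2 + 2*(-1)²))*(3 - 5)² - 216 = (2*(2 + 2*1))*(-2)² - 216 = (2*(2 + 2))*4 - 216 = (2*4)*4 - 216 = 8*4 - 216 = 32 - 216 = -184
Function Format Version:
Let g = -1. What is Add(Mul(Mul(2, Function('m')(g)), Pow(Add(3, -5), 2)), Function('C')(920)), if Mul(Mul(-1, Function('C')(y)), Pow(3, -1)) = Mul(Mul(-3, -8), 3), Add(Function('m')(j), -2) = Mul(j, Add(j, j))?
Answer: -184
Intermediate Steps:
Function('m')(j) = Add(2, Mul(2, Pow(j, 2))) (Function('m')(j) = Add(2, Mul(j, Add(j, j))) = Add(2, Mul(j, Mul(2, j))) = Add(2, Mul(2, Pow(j, 2))))
Function('C')(y) = -216 (Function('C')(y) = Mul(-3, Mul(Mul(-3, -8), 3)) = Mul(-3, Mul(24, 3)) = Mul(-3, 72) = -216)
Add(Mul(Mul(2, Function('m')(g)), Pow(Add(3, -5), 2)), Function('C')(920)) = Add(Mul(Mul(2, Add(2, Mul(2, Pow(-1, 2)))), Pow(Add(3, -5), 2)), -216) = Add(Mul(Mul(2, Add(2, Mul(2, 1))), Pow(-2, 2)), -216) = Add(Mul(Mul(2, Add(2, 2)), 4), -216) = Add(Mul(Mul(2, 4), 4), -216) = Add(Mul(8, 4), -216) = Add(32, -216) = -184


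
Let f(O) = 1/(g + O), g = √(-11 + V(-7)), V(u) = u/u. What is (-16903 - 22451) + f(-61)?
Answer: -146829835/3731 - I*√10/3731 ≈ -39354.0 - 0.00084757*I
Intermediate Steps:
V(u) = 1
g = I*√10 (g = √(-11 + 1) = √(-10) = I*√10 ≈ 3.1623*I)
f(O) = 1/(O + I*√10) (f(O) = 1/(I*√10 + O) = 1/(O + I*√10))
(-16903 - 22451) + f(-61) = (-16903 - 22451) + 1/(-61 + I*√10) = -39354 + 1/(-61 + I*√10)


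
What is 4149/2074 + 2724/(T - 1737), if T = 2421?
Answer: 707291/118218 ≈ 5.9829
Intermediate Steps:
4149/2074 + 2724/(T - 1737) = 4149/2074 + 2724/(2421 - 1737) = 4149*(1/2074) + 2724/684 = 4149/2074 + 2724*(1/684) = 4149/2074 + 227/57 = 707291/118218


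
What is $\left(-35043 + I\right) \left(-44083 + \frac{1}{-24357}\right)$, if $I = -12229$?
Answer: $\frac{50757347163904}{24357} \approx 2.0839 \cdot 10^{9}$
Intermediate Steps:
$\left(-35043 + I\right) \left(-44083 + \frac{1}{-24357}\right) = \left(-35043 - 12229\right) \left(-44083 + \frac{1}{-24357}\right) = - 47272 \left(-44083 - \frac{1}{24357}\right) = \left(-47272\right) \left(- \frac{1073729632}{24357}\right) = \frac{50757347163904}{24357}$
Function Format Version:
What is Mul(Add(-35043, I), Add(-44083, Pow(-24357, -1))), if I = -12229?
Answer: Rational(50757347163904, 24357) ≈ 2.0839e+9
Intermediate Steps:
Mul(Add(-35043, I), Add(-44083, Pow(-24357, -1))) = Mul(Add(-35043, -12229), Add(-44083, Pow(-24357, -1))) = Mul(-47272, Add(-44083, Rational(-1, 24357))) = Mul(-47272, Rational(-1073729632, 24357)) = Rational(50757347163904, 24357)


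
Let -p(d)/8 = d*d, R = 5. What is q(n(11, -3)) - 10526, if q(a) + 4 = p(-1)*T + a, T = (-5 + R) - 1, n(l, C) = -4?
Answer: -10526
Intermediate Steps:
p(d) = -8*d² (p(d) = -8*d*d = -8*d²)
T = -1 (T = (-5 + 5) - 1 = 0 - 1 = -1)
q(a) = 4 + a (q(a) = -4 + (-8*(-1)²*(-1) + a) = -4 + (-8*1*(-1) + a) = -4 + (-8*(-1) + a) = -4 + (8 + a) = 4 + a)
q(n(11, -3)) - 10526 = (4 - 4) - 10526 = 0 - 10526 = -10526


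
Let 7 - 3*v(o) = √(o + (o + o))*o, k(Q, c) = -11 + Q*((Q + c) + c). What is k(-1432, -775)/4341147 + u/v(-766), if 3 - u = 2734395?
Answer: 5508528840626677/5853452137621539 + 6283632816*I*√2298/1348365337 ≈ 0.94107 + 223.4*I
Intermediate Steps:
u = -2734392 (u = 3 - 1*2734395 = 3 - 2734395 = -2734392)
k(Q, c) = -11 + Q*(Q + 2*c)
v(o) = 7/3 - √3*o^(3/2)/3 (v(o) = 7/3 - √(o + (o + o))*o/3 = 7/3 - √(o + 2*o)*o/3 = 7/3 - √(3*o)*o/3 = 7/3 - √3*√o*o/3 = 7/3 - √3*o^(3/2)/3)
k(-1432, -775)/4341147 + u/v(-766) = (-11 + (-1432)² + 2*(-1432)*(-775))/4341147 - 2734392/(7/3 - √3*(-766)^(3/2)/3) = (-11 + 2050624 + 2219600)*(1/4341147) - 2734392/(7/3 - √3*(-766*I*√766)/3) = 4270213*(1/4341147) - 2734392/(7/3 + 766*I*√2298/3) = 4270213/4341147 - 2734392/(7/3 + 766*I*√2298/3)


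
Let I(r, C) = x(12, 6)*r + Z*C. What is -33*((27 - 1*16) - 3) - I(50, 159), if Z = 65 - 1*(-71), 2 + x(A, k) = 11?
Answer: -22338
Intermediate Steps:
x(A, k) = 9 (x(A, k) = -2 + 11 = 9)
Z = 136 (Z = 65 + 71 = 136)
I(r, C) = 9*r + 136*C
-33*((27 - 1*16) - 3) - I(50, 159) = -33*((27 - 1*16) - 3) - (9*50 + 136*159) = -33*((27 - 16) - 3) - (450 + 21624) = -33*(11 - 3) - 1*22074 = -33*8 - 22074 = -264 - 22074 = -22338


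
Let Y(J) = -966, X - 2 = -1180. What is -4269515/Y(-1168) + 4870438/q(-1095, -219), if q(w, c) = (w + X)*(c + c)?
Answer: 236406831651/53429138 ≈ 4424.7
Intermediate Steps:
X = -1178 (X = 2 - 1180 = -1178)
q(w, c) = 2*c*(-1178 + w) (q(w, c) = (w - 1178)*(c + c) = (-1178 + w)*(2*c) = 2*c*(-1178 + w))
-4269515/Y(-1168) + 4870438/q(-1095, -219) = -4269515/(-966) + 4870438/((2*(-219)*(-1178 - 1095))) = -4269515*(-1/966) + 4870438/((2*(-219)*(-2273))) = 4269515/966 + 4870438/995574 = 4269515/966 + 4870438*(1/995574) = 4269515/966 + 2435219/497787 = 236406831651/53429138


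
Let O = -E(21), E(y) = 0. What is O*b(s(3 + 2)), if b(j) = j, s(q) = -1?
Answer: 0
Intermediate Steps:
O = 0 (O = -1*0 = 0)
O*b(s(3 + 2)) = 0*(-1) = 0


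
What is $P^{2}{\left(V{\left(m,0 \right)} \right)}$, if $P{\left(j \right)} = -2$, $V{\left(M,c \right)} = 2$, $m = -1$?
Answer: $4$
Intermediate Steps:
$P^{2}{\left(V{\left(m,0 \right)} \right)} = \left(-2\right)^{2} = 4$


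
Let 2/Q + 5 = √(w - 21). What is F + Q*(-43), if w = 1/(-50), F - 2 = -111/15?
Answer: 45373/11505 + 430*I*√2102/2301 ≈ 3.9438 + 8.5678*I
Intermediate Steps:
F = -27/5 (F = 2 - 111/15 = 2 - 111*1/15 = 2 - 37/5 = -27/5 ≈ -5.4000)
w = -1/50 ≈ -0.020000
Q = 2/(-5 + I*√2102/10) (Q = 2/(-5 + √(-1/50 - 21)) = 2/(-5 + √(-1051/50)) = 2/(-5 + I*√2102/10) ≈ -0.2173 - 0.19925*I)
F + Q*(-43) = -27/5 + (-500/2301 - 10*I*√2102/2301)*(-43) = -27/5 + (21500/2301 + 430*I*√2102/2301) = 45373/11505 + 430*I*√2102/2301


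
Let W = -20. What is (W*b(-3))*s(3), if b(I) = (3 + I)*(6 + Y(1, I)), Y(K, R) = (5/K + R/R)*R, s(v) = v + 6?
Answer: 0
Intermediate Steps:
s(v) = 6 + v
Y(K, R) = R*(1 + 5/K) (Y(K, R) = (5/K + 1)*R = (1 + 5/K)*R = R*(1 + 5/K))
b(I) = (3 + I)*(6 + 6*I) (b(I) = (3 + I)*(6 + I*(5 + 1)/1) = (3 + I)*(6 + I*1*6) = (3 + I)*(6 + 6*I))
(W*b(-3))*s(3) = (-20*(18 + 6*(-3)² + 24*(-3)))*(6 + 3) = -20*(18 + 6*9 - 72)*9 = -20*(18 + 54 - 72)*9 = -20*0*9 = 0*9 = 0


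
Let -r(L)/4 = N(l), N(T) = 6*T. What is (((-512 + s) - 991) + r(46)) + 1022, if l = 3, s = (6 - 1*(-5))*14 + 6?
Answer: -393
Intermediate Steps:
s = 160 (s = (6 + 5)*14 + 6 = 11*14 + 6 = 154 + 6 = 160)
r(L) = -72 (r(L) = -24*3 = -4*18 = -72)
(((-512 + s) - 991) + r(46)) + 1022 = (((-512 + 160) - 991) - 72) + 1022 = ((-352 - 991) - 72) + 1022 = (-1343 - 72) + 1022 = -1415 + 1022 = -393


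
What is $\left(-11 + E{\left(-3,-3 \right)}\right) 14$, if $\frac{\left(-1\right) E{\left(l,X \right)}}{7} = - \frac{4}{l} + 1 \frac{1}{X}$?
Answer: $-252$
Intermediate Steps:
$E{\left(l,X \right)} = - \frac{7}{X} + \frac{28}{l}$ ($E{\left(l,X \right)} = - 7 \left(- \frac{4}{l} + 1 \frac{1}{X}\right) = - 7 \left(- \frac{4}{l} + \frac{1}{X}\right) = - 7 \left(\frac{1}{X} - \frac{4}{l}\right) = - \frac{7}{X} + \frac{28}{l}$)
$\left(-11 + E{\left(-3,-3 \right)}\right) 14 = \left(-11 + \left(- \frac{7}{-3} + \frac{28}{-3}\right)\right) 14 = \left(-11 + \left(\left(-7\right) \left(- \frac{1}{3}\right) + 28 \left(- \frac{1}{3}\right)\right)\right) 14 = \left(-11 + \left(\frac{7}{3} - \frac{28}{3}\right)\right) 14 = \left(-11 - 7\right) 14 = \left(-18\right) 14 = -252$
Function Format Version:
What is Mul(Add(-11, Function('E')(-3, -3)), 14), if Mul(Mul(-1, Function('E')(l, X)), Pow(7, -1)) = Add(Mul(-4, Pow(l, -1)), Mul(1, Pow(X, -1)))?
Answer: -252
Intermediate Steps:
Function('E')(l, X) = Add(Mul(-7, Pow(X, -1)), Mul(28, Pow(l, -1))) (Function('E')(l, X) = Mul(-7, Add(Mul(-4, Pow(l, -1)), Mul(1, Pow(X, -1)))) = Mul(-7, Add(Mul(-4, Pow(l, -1)), Pow(X, -1))) = Mul(-7, Add(Pow(X, -1), Mul(-4, Pow(l, -1)))) = Add(Mul(-7, Pow(X, -1)), Mul(28, Pow(l, -1))))
Mul(Add(-11, Function('E')(-3, -3)), 14) = Mul(Add(-11, Add(Mul(-7, Pow(-3, -1)), Mul(28, Pow(-3, -1)))), 14) = Mul(Add(-11, Add(Mul(-7, Rational(-1, 3)), Mul(28, Rational(-1, 3)))), 14) = Mul(Add(-11, Add(Rational(7, 3), Rational(-28, 3))), 14) = Mul(Add(-11, -7), 14) = Mul(-18, 14) = -252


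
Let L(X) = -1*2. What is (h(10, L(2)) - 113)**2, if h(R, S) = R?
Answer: 10609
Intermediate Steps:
L(X) = -2
(h(10, L(2)) - 113)**2 = (10 - 113)**2 = (-103)**2 = 10609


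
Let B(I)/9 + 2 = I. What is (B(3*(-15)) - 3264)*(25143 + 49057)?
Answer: -273575400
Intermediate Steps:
B(I) = -18 + 9*I
(B(3*(-15)) - 3264)*(25143 + 49057) = ((-18 + 9*(3*(-15))) - 3264)*(25143 + 49057) = ((-18 + 9*(-45)) - 3264)*74200 = ((-18 - 405) - 3264)*74200 = (-423 - 3264)*74200 = -3687*74200 = -273575400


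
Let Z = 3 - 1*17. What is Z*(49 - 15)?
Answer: -476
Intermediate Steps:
Z = -14 (Z = 3 - 17 = -14)
Z*(49 - 15) = -14*(49 - 15) = -14*34 = -476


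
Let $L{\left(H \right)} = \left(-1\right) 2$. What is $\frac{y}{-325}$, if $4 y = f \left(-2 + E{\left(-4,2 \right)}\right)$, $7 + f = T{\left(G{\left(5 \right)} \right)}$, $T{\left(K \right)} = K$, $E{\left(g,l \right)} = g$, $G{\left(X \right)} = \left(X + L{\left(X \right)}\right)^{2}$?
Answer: $\frac{3}{325} \approx 0.0092308$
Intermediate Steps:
$L{\left(H \right)} = -2$
$G{\left(X \right)} = \left(-2 + X\right)^{2}$ ($G{\left(X \right)} = \left(X - 2\right)^{2} = \left(-2 + X\right)^{2}$)
$f = 2$ ($f = -7 + \left(-2 + 5\right)^{2} = -7 + 3^{2} = -7 + 9 = 2$)
$y = -3$ ($y = \frac{2 \left(-2 - 4\right)}{4} = \frac{2 \left(-6\right)}{4} = \frac{1}{4} \left(-12\right) = -3$)
$\frac{y}{-325} = - \frac{3}{-325} = \left(-3\right) \left(- \frac{1}{325}\right) = \frac{3}{325}$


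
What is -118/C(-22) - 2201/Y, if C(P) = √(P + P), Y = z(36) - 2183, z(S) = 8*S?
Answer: 2201/1895 + 59*I*√11/11 ≈ 1.1615 + 17.789*I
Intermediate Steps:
Y = -1895 (Y = 8*36 - 2183 = 288 - 2183 = -1895)
C(P) = √2*√P (C(P) = √(2*P) = √2*√P)
-118/C(-22) - 2201/Y = -118*(-I*√11/22) - 2201/(-1895) = -118*(-I*√11/22) - 2201*(-1/1895) = -118*(-I*√11/22) + 2201/1895 = -(-59)*I*√11/11 + 2201/1895 = 59*I*√11/11 + 2201/1895 = 2201/1895 + 59*I*√11/11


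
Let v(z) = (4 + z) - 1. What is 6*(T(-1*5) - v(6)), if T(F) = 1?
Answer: -48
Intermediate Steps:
v(z) = 3 + z
6*(T(-1*5) - v(6)) = 6*(1 - (3 + 6)) = 6*(1 - 1*9) = 6*(1 - 9) = 6*(-8) = -48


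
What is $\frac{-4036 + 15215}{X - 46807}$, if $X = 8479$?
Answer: $- \frac{7}{24} \approx -0.29167$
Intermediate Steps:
$\frac{-4036 + 15215}{X - 46807} = \frac{-4036 + 15215}{8479 - 46807} = \frac{11179}{-38328} = 11179 \left(- \frac{1}{38328}\right) = - \frac{7}{24}$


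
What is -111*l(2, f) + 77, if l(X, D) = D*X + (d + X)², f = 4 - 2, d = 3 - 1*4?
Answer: -478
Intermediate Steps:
d = -1 (d = 3 - 4 = -1)
f = 2
l(X, D) = (-1 + X)² + D*X (l(X, D) = D*X + (-1 + X)² = (-1 + X)² + D*X)
-111*l(2, f) + 77 = -111*((-1 + 2)² + 2*2) + 77 = -111*(1² + 4) + 77 = -111*(1 + 4) + 77 = -111*5 + 77 = -555 + 77 = -478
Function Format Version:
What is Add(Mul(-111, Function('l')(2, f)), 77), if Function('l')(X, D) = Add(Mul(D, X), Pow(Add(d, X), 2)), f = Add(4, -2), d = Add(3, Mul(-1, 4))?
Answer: -478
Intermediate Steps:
d = -1 (d = Add(3, -4) = -1)
f = 2
Function('l')(X, D) = Add(Pow(Add(-1, X), 2), Mul(D, X)) (Function('l')(X, D) = Add(Mul(D, X), Pow(Add(-1, X), 2)) = Add(Pow(Add(-1, X), 2), Mul(D, X)))
Add(Mul(-111, Function('l')(2, f)), 77) = Add(Mul(-111, Add(Pow(Add(-1, 2), 2), Mul(2, 2))), 77) = Add(Mul(-111, Add(Pow(1, 2), 4)), 77) = Add(Mul(-111, Add(1, 4)), 77) = Add(Mul(-111, 5), 77) = Add(-555, 77) = -478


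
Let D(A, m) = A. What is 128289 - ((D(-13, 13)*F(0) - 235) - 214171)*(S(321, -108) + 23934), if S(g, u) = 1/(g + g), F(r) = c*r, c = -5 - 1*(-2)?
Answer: 1647282706456/321 ≈ 5.1317e+9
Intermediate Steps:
c = -3 (c = -5 + 2 = -3)
F(r) = -3*r
S(g, u) = 1/(2*g)
128289 - ((D(-13, 13)*F(0) - 235) - 214171)*(S(321, -108) + 23934) = 128289 - ((-(-39)*0 - 235) - 214171)*((½)/321 + 23934) = 128289 - ((-13*0 - 235) - 214171)*((½)*(1/321) + 23934) = 128289 - ((0 - 235) - 214171)*(1/642 + 23934) = 128289 - (-235 - 214171)*15365629/642 = 128289 - (-214406)*15365629/642 = 128289 - 1*(-1647241525687/321) = 128289 + 1647241525687/321 = 1647282706456/321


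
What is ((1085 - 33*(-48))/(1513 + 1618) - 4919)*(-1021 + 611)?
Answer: 6313475200/3131 ≈ 2.0164e+6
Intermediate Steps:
((1085 - 33*(-48))/(1513 + 1618) - 4919)*(-1021 + 611) = ((1085 + 1584)/3131 - 4919)*(-410) = (2669*(1/3131) - 4919)*(-410) = (2669/3131 - 4919)*(-410) = -15398720/3131*(-410) = 6313475200/3131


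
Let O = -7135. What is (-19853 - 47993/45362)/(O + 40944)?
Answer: -900619779/1533643858 ≈ -0.58724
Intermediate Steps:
(-19853 - 47993/45362)/(O + 40944) = (-19853 - 47993/45362)/(-7135 + 40944) = (-19853 - 47993*1/45362)/33809 = (-19853 - 47993/45362)*(1/33809) = -900619779/45362*1/33809 = -900619779/1533643858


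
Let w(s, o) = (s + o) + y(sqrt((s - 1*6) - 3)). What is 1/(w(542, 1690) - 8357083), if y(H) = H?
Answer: -8354851/69803535231668 - sqrt(533)/69803535231668 ≈ -1.1969e-7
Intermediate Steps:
w(s, o) = o + s + sqrt(-9 + s) (w(s, o) = (s + o) + sqrt((s - 1*6) - 3) = (o + s) + sqrt((s - 6) - 3) = (o + s) + sqrt((-6 + s) - 3) = (o + s) + sqrt(-9 + s) = o + s + sqrt(-9 + s))
1/(w(542, 1690) - 8357083) = 1/((1690 + 542 + sqrt(-9 + 542)) - 8357083) = 1/((1690 + 542 + sqrt(533)) - 8357083) = 1/((2232 + sqrt(533)) - 8357083) = 1/(-8354851 + sqrt(533))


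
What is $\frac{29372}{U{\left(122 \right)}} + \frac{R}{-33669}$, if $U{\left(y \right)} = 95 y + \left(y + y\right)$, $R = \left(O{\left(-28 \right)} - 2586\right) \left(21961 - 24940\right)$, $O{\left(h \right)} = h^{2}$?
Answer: $- \frac{3474325328}{22135497} \approx -156.96$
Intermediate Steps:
$R = 5368158$ ($R = \left(\left(-28\right)^{2} - 2586\right) \left(21961 - 24940\right) = \left(784 - 2586\right) \left(-2979\right) = \left(-1802\right) \left(-2979\right) = 5368158$)
$U{\left(y \right)} = 97 y$ ($U{\left(y \right)} = 95 y + 2 y = 97 y$)
$\frac{29372}{U{\left(122 \right)}} + \frac{R}{-33669} = \frac{29372}{97 \cdot 122} + \frac{5368158}{-33669} = \frac{29372}{11834} + 5368158 \left(- \frac{1}{33669}\right) = 29372 \cdot \frac{1}{11834} - \frac{596462}{3741} = \frac{14686}{5917} - \frac{596462}{3741} = - \frac{3474325328}{22135497}$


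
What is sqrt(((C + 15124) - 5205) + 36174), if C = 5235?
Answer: 8*sqrt(802) ≈ 226.56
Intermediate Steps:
sqrt(((C + 15124) - 5205) + 36174) = sqrt(((5235 + 15124) - 5205) + 36174) = sqrt((20359 - 5205) + 36174) = sqrt(15154 + 36174) = sqrt(51328) = 8*sqrt(802)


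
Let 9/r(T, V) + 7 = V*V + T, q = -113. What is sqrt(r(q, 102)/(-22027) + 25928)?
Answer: sqrt(36957395433251060135)/37754278 ≈ 161.02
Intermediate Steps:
r(T, V) = 9/(-7 + T + V**2) (r(T, V) = 9/(-7 + (V*V + T)) = 9/(-7 + (V**2 + T)) = 9/(-7 + (T + V**2)) = 9/(-7 + T + V**2))
sqrt(r(q, 102)/(-22027) + 25928) = sqrt((9/(-7 - 113 + 102**2))/(-22027) + 25928) = sqrt((9/(-7 - 113 + 10404))*(-1/22027) + 25928) = sqrt((9/10284)*(-1/22027) + 25928) = sqrt((9*(1/10284))*(-1/22027) + 25928) = sqrt((3/3428)*(-1/22027) + 25928) = sqrt(-3/75508556 + 25928) = sqrt(1957785839965/75508556) = sqrt(36957395433251060135)/37754278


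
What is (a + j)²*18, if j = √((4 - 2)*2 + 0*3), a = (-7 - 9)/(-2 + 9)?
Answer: 72/49 ≈ 1.4694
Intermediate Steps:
a = -16/7 ≈ -2.2857
j = 2 (j = √(2*2 + 0) = √(4 + 0) = √4 = 2)
(a + j)²*18 = (-16/7 + 2)²*18 = (-2/7)²*18 = (4/49)*18 = 72/49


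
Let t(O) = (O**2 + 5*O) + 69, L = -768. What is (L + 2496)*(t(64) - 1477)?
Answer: 5197824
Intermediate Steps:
t(O) = 69 + O**2 + 5*O
(L + 2496)*(t(64) - 1477) = (-768 + 2496)*((69 + 64**2 + 5*64) - 1477) = 1728*((69 + 4096 + 320) - 1477) = 1728*(4485 - 1477) = 1728*3008 = 5197824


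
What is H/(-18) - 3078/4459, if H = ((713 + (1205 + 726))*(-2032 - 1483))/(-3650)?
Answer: -2082132727/14647815 ≈ -142.15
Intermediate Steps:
H = 929366/365 (H = ((713 + 1931)*(-3515))*(-1/3650) = (2644*(-3515))*(-1/3650) = -9293660*(-1/3650) = 929366/365 ≈ 2546.2)
H/(-18) - 3078/4459 = (929366/365)/(-18) - 3078/4459 = (929366/365)*(-1/18) - 3078*1/4459 = -464683/3285 - 3078/4459 = -2082132727/14647815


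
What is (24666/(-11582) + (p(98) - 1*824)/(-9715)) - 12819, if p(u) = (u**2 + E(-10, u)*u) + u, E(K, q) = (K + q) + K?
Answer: -721406857732/56259565 ≈ -12823.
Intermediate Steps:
E(K, q) = q + 2*K
p(u) = u + u**2 + u*(-20 + u) (p(u) = (u**2 + (u + 2*(-10))*u) + u = (u**2 + (u - 20)*u) + u = (u**2 + (-20 + u)*u) + u = (u**2 + u*(-20 + u)) + u = u + u**2 + u*(-20 + u))
(24666/(-11582) + (p(98) - 1*824)/(-9715)) - 12819 = (24666/(-11582) + (98*(-19 + 2*98) - 1*824)/(-9715)) - 12819 = (24666*(-1/11582) + (98*(-19 + 196) - 824)*(-1/9715)) - 12819 = (-12333/5791 + (98*177 - 824)*(-1/9715)) - 12819 = (-12333/5791 + (17346 - 824)*(-1/9715)) - 12819 = (-12333/5791 + 16522*(-1/9715)) - 12819 = (-12333/5791 - 16522/9715) - 12819 = -215493997/56259565 - 12819 = -721406857732/56259565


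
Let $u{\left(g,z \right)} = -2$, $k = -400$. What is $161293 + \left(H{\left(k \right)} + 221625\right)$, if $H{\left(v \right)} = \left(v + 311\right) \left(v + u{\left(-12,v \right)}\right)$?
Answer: $418696$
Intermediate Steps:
$H{\left(v \right)} = \left(-2 + v\right) \left(311 + v\right)$ ($H{\left(v \right)} = \left(v + 311\right) \left(v - 2\right) = \left(311 + v\right) \left(-2 + v\right) = \left(-2 + v\right) \left(311 + v\right)$)
$161293 + \left(H{\left(k \right)} + 221625\right) = 161293 + \left(\left(-622 + \left(-400\right)^{2} + 309 \left(-400\right)\right) + 221625\right) = 161293 + \left(\left(-622 + 160000 - 123600\right) + 221625\right) = 161293 + \left(35778 + 221625\right) = 161293 + 257403 = 418696$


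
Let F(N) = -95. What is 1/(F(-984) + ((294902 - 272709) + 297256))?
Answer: 1/319354 ≈ 3.1313e-6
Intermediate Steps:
1/(F(-984) + ((294902 - 272709) + 297256)) = 1/(-95 + ((294902 - 272709) + 297256)) = 1/(-95 + (22193 + 297256)) = 1/(-95 + 319449) = 1/319354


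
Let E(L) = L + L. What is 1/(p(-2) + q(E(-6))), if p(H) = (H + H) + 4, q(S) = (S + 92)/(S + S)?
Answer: -3/10 ≈ -0.30000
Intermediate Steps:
E(L) = 2*L
q(S) = (92 + S)/(2*S) (q(S) = (92 + S)/((2*S)) = (92 + S)*(1/(2*S)) = (92 + S)/(2*S))
p(H) = 4 + 2*H (p(H) = 2*H + 4 = 4 + 2*H)
1/(p(-2) + q(E(-6))) = 1/((4 + 2*(-2)) + (92 + 2*(-6))/(2*((2*(-6))))) = 1/((4 - 4) + (½)*(92 - 12)/(-12)) = 1/(0 + (½)*(-1/12)*80) = 1/(0 - 10/3) = 1/(-10/3) = -3/10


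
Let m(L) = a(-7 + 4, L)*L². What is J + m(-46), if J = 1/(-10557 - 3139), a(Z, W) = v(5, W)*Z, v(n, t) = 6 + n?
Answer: -956364289/13696 ≈ -69828.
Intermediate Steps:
a(Z, W) = 11*Z (a(Z, W) = (6 + 5)*Z = 11*Z)
J = -1/13696 (J = 1/(-13696) = -1/13696 ≈ -7.3014e-5)
m(L) = -33*L² (m(L) = (11*(-7 + 4))*L² = (11*(-3))*L² = -33*L²)
J + m(-46) = -1/13696 - 33*(-46)² = -1/13696 - 33*2116 = -1/13696 - 69828 = -956364289/13696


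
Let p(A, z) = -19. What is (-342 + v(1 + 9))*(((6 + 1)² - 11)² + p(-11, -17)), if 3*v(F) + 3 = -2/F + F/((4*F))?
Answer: -1955005/4 ≈ -4.8875e+5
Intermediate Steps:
v(F) = -11/12 - 2/(3*F) (v(F) = -1 + (-2/F + F/((4*F)))/3 = -1 + (-2/F + F*(1/(4*F)))/3 = -1 + (-2/F + ¼)/3 = -1 + (¼ - 2/F)/3 = -1 + (1/12 - 2/(3*F)) = -11/12 - 2/(3*F))
(-342 + v(1 + 9))*(((6 + 1)² - 11)² + p(-11, -17)) = (-342 + (-8 - 11*(1 + 9))/(12*(1 + 9)))*(((6 + 1)² - 11)² - 19) = (-342 + (1/12)*(-8 - 11*10)/10)*((7² - 11)² - 19) = (-342 + (1/12)*(⅒)*(-8 - 110))*((49 - 11)² - 19) = (-342 + (1/12)*(⅒)*(-118))*(38² - 19) = (-342 - 59/60)*(1444 - 19) = -20579/60*1425 = -1955005/4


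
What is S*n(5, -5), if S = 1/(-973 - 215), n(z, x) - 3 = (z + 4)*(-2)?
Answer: 5/396 ≈ 0.012626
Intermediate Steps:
n(z, x) = -5 - 2*z (n(z, x) = 3 + (z + 4)*(-2) = 3 + (4 + z)*(-2) = 3 + (-8 - 2*z) = -5 - 2*z)
S = -1/1188 (S = 1/(-1188) = -1/1188 ≈ -0.00084175)
S*n(5, -5) = -(-5 - 2*5)/1188 = -(-5 - 10)/1188 = -1/1188*(-15) = 5/396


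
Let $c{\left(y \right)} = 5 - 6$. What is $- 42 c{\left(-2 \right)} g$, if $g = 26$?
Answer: $1092$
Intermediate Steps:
$c{\left(y \right)} = -1$ ($c{\left(y \right)} = 5 - 6 = -1$)
$- 42 c{\left(-2 \right)} g = \left(-42\right) \left(-1\right) 26 = 42 \cdot 26 = 1092$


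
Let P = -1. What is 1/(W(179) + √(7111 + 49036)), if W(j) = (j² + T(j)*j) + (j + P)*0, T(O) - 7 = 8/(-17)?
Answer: 9597622/318718541873 - 289*√56147/318718541873 ≈ 2.9898e-5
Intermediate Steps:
T(O) = 111/17 (T(O) = 7 + 8/(-17) = 7 + 8*(-1/17) = 7 - 8/17 = 111/17)
W(j) = j² + 111*j/17 (W(j) = (j² + 111*j/17) + (j - 1)*0 = (j² + 111*j/17) + (-1 + j)*0 = (j² + 111*j/17) + 0 = j² + 111*j/17)
1/(W(179) + √(7111 + 49036)) = 1/((1/17)*179*(111 + 17*179) + √(7111 + 49036)) = 1/((1/17)*179*(111 + 3043) + √56147) = 1/((1/17)*179*3154 + √56147) = 1/(564566/17 + √56147)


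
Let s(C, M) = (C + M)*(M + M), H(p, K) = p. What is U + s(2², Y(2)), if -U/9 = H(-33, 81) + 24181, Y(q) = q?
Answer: -217308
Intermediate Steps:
s(C, M) = 2*M*(C + M) (s(C, M) = (C + M)*(2*M) = 2*M*(C + M))
U = -217332 (U = -9*(-33 + 24181) = -9*24148 = -217332)
U + s(2², Y(2)) = -217332 + 2*2*(2² + 2) = -217332 + 2*2*(4 + 2) = -217332 + 2*2*6 = -217332 + 24 = -217308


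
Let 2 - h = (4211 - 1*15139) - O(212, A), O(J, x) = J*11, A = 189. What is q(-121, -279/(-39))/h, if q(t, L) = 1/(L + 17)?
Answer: 13/4164268 ≈ 3.1218e-6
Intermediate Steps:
O(J, x) = 11*J
q(t, L) = 1/(17 + L)
h = 13262 (h = 2 - ((4211 - 1*15139) - 11*212) = 2 - ((4211 - 15139) - 1*2332) = 2 - (-10928 - 2332) = 2 - 1*(-13260) = 2 + 13260 = 13262)
q(-121, -279/(-39))/h = 1/((17 - 279/(-39))*13262) = (1/13262)/(17 - 279*(-1/39)) = (1/13262)/(17 + 93/13) = (1/13262)/(314/13) = (13/314)*(1/13262) = 13/4164268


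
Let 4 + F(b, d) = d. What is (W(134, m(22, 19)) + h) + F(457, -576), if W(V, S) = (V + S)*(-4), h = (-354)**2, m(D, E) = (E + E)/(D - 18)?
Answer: 124162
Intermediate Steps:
m(D, E) = 2*E/(-18 + D) (m(D, E) = (2*E)/(-18 + D) = 2*E/(-18 + D))
F(b, d) = -4 + d
h = 125316
W(V, S) = -4*S - 4*V (W(V, S) = (S + V)*(-4) = -4*S - 4*V)
(W(134, m(22, 19)) + h) + F(457, -576) = ((-8*19/(-18 + 22) - 4*134) + 125316) + (-4 - 576) = ((-8*19/4 - 536) + 125316) - 580 = ((-4*19/2 - 536) + 125316) - 580 = ((-38 - 536) + 125316) - 580 = (-574 + 125316) - 580 = 124742 - 580 = 124162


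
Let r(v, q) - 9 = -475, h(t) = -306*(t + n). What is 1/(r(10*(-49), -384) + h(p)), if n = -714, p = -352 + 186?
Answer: 1/268814 ≈ 3.7200e-6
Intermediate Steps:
p = -166
h(t) = 218484 - 306*t (h(t) = -306*(t - 714) = -306*(-714 + t) = 218484 - 306*t)
r(v, q) = -466 (r(v, q) = 9 - 475 = -466)
1/(r(10*(-49), -384) + h(p)) = 1/(-466 + (218484 - 306*(-166))) = 1/(-466 + (218484 + 50796)) = 1/(-466 + 269280) = 1/268814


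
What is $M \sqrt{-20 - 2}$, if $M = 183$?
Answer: $183 i \sqrt{22} \approx 858.35 i$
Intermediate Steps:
$M \sqrt{-20 - 2} = 183 \sqrt{-20 - 2} = 183 \sqrt{-22} = 183 i \sqrt{22}$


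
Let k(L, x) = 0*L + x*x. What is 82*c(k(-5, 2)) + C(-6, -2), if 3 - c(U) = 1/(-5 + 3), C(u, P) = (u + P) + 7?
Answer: 286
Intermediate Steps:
C(u, P) = 7 + P + u (C(u, P) = (P + u) + 7 = 7 + P + u)
k(L, x) = x**2 (k(L, x) = 0 + x**2 = x**2)
c(U) = 7/2 (c(U) = 3 - 1/(-5 + 3) = 3 - 1/(-2) = 3 - 1*(-1/2) = 3 + 1/2 = 7/2)
82*c(k(-5, 2)) + C(-6, -2) = 82*(7/2) + (7 - 2 - 6) = 287 - 1 = 286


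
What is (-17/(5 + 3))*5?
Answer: -85/8 ≈ -10.625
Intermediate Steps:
(-17/(5 + 3))*5 = (-17/8)*5 = ((⅛)*(-17))*5 = -17/8*5 = -85/8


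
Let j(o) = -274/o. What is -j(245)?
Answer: 274/245 ≈ 1.1184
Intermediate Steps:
-j(245) = -(-274)/245 = -1*(-274/245) = 274/245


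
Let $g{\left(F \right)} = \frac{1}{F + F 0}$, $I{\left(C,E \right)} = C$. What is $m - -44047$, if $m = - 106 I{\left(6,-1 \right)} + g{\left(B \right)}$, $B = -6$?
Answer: $\frac{260465}{6} \approx 43411.0$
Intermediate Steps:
$g{\left(F \right)} = \frac{1}{F}$ ($g{\left(F \right)} = \frac{1}{F + 0} = \frac{1}{F}$)
$m = - \frac{3817}{6}$ ($m = \left(-106\right) 6 + \frac{1}{-6} = -636 - \frac{1}{6} = - \frac{3817}{6} \approx -636.17$)
$m - -44047 = - \frac{3817}{6} - -44047 = - \frac{3817}{6} + 44047 = \frac{260465}{6}$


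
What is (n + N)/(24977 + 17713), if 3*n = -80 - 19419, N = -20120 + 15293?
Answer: -3398/12807 ≈ -0.26532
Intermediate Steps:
N = -4827
n = -19499/3 (n = (-80 - 19419)/3 = (⅓)*(-19499) = -19499/3 ≈ -6499.7)
(n + N)/(24977 + 17713) = (-19499/3 - 4827)/(24977 + 17713) = -33980/3/42690 = -33980/3*1/42690 = -3398/12807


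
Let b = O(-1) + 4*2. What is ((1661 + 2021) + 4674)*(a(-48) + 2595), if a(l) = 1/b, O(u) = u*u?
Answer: 195162736/9 ≈ 2.1685e+7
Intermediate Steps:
O(u) = u²
b = 9 (b = (-1)² + 4*2 = 1 + 8 = 9)
a(l) = ⅑ (a(l) = 1/9 = ⅑)
((1661 + 2021) + 4674)*(a(-48) + 2595) = ((1661 + 2021) + 4674)*(⅑ + 2595) = (3682 + 4674)*(23356/9) = 8356*(23356/9) = 195162736/9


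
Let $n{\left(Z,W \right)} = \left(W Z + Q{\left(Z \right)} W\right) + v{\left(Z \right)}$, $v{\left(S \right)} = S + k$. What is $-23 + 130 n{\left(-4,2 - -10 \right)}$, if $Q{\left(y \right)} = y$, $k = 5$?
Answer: $-12373$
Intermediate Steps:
$v{\left(S \right)} = 5 + S$ ($v{\left(S \right)} = S + 5 = 5 + S$)
$n{\left(Z,W \right)} = 5 + Z + 2 W Z$ ($n{\left(Z,W \right)} = \left(W Z + Z W\right) + \left(5 + Z\right) = \left(W Z + W Z\right) + \left(5 + Z\right) = 2 W Z + \left(5 + Z\right) = 5 + Z + 2 W Z$)
$-23 + 130 n{\left(-4,2 - -10 \right)} = -23 + 130 \left(5 - 4 + 2 \left(2 - -10\right) \left(-4\right)\right) = -23 + 130 \left(5 - 4 + 2 \left(2 + 10\right) \left(-4\right)\right) = -23 + 130 \left(5 - 4 + 2 \cdot 12 \left(-4\right)\right) = -23 + 130 \left(5 - 4 - 96\right) = -23 + 130 \left(-95\right) = -23 - 12350 = -12373$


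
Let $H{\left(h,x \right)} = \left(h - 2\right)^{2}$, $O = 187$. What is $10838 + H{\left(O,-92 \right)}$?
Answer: $45063$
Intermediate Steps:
$H{\left(h,x \right)} = \left(-2 + h\right)^{2}$
$10838 + H{\left(O,-92 \right)} = 10838 + \left(-2 + 187\right)^{2} = 10838 + 185^{2} = 10838 + 34225 = 45063$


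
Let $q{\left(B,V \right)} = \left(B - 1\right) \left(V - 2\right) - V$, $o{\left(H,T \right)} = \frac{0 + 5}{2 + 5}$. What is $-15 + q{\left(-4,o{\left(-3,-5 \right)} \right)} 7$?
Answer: $25$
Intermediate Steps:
$o{\left(H,T \right)} = \frac{5}{7}$
$q{\left(B,V \right)} = - V + \left(-1 + B\right) \left(-2 + V\right)$ ($q{\left(B,V \right)} = \left(-1 + B\right) \left(-2 + V\right) - V = - V + \left(-1 + B\right) \left(-2 + V\right)$)
$-15 + q{\left(-4,o{\left(-3,-5 \right)} \right)} 7 = -15 + \left(2 - -8 - \frac{10}{7} - \frac{20}{7}\right) 7 = -15 + \left(2 + 8 - \frac{10}{7} - \frac{20}{7}\right) 7 = -15 + \frac{40}{7} \cdot 7 = -15 + 40 = 25$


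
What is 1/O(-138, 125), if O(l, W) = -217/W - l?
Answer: 125/17033 ≈ 0.0073387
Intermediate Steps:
O(l, W) = -l - 217/W
1/O(-138, 125) = 1/(-1*(-138) - 217/125) = 1/(138 - 217*1/125) = 1/(138 - 217/125) = 1/(17033/125) = 125/17033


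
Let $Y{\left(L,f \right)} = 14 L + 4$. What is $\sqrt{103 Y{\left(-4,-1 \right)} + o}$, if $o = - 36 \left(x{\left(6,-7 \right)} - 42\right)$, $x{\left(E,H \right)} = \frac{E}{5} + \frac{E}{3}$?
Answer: $\frac{14 i \sqrt{505}}{5} \approx 62.922 i$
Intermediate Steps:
$Y{\left(L,f \right)} = 4 + 14 L$
$x{\left(E,H \right)} = \frac{8 E}{15}$ ($x{\left(E,H \right)} = E \frac{1}{5} + E \frac{1}{3} = \frac{E}{5} + \frac{E}{3} = \frac{8 E}{15}$)
$o = \frac{6984}{5}$ ($o = - 36 \left(\frac{8}{15} \cdot 6 - 42\right) = - 36 \left(\frac{16}{5} - 42\right) = \left(-36\right) \left(- \frac{194}{5}\right) = \frac{6984}{5} \approx 1396.8$)
$\sqrt{103 Y{\left(-4,-1 \right)} + o} = \sqrt{103 \left(4 + 14 \left(-4\right)\right) + \frac{6984}{5}} = \sqrt{103 \left(4 - 56\right) + \frac{6984}{5}} = \sqrt{103 \left(-52\right) + \frac{6984}{5}} = \sqrt{-5356 + \frac{6984}{5}} = \sqrt{- \frac{19796}{5}} = \frac{14 i \sqrt{505}}{5}$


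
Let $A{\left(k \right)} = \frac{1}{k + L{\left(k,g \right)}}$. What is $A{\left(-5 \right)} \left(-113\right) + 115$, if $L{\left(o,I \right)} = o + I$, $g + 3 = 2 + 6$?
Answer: $\frac{688}{5} \approx 137.6$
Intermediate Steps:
$g = 5$ ($g = -3 + \left(2 + 6\right) = -3 + 8 = 5$)
$L{\left(o,I \right)} = I + o$
$A{\left(k \right)} = \frac{1}{5 + 2 k}$ ($A{\left(k \right)} = \frac{1}{k + \left(5 + k\right)} = \frac{1}{5 + 2 k}$)
$A{\left(-5 \right)} \left(-113\right) + 115 = \frac{1}{5 + 2 \left(-5\right)} \left(-113\right) + 115 = \frac{1}{5 - 10} \left(-113\right) + 115 = \frac{1}{-5} \left(-113\right) + 115 = \left(- \frac{1}{5}\right) \left(-113\right) + 115 = \frac{113}{5} + 115 = \frac{688}{5}$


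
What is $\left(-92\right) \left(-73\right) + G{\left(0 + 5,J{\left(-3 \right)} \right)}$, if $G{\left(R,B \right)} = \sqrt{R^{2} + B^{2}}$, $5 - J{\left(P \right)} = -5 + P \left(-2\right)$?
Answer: $6716 + \sqrt{41} \approx 6722.4$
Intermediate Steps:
$J{\left(P \right)} = 10 + 2 P$ ($J{\left(P \right)} = 5 - \left(-5 + P \left(-2\right)\right) = 5 - \left(-5 - 2 P\right) = 5 + \left(5 + 2 P\right) = 10 + 2 P$)
$G{\left(R,B \right)} = \sqrt{B^{2} + R^{2}}$
$\left(-92\right) \left(-73\right) + G{\left(0 + 5,J{\left(-3 \right)} \right)} = \left(-92\right) \left(-73\right) + \sqrt{\left(10 + 2 \left(-3\right)\right)^{2} + \left(0 + 5\right)^{2}} = 6716 + \sqrt{\left(10 - 6\right)^{2} + 5^{2}} = 6716 + \sqrt{4^{2} + 25} = 6716 + \sqrt{16 + 25} = 6716 + \sqrt{41}$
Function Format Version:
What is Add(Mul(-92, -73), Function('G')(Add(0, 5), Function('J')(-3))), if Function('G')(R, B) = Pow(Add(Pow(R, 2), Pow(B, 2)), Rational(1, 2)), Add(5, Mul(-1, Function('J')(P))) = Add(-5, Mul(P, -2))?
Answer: Add(6716, Pow(41, Rational(1, 2))) ≈ 6722.4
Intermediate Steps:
Function('J')(P) = Add(10, Mul(2, P)) (Function('J')(P) = Add(5, Mul(-1, Add(-5, Mul(P, -2)))) = Add(5, Mul(-1, Add(-5, Mul(-2, P)))) = Add(5, Add(5, Mul(2, P))) = Add(10, Mul(2, P)))
Function('G')(R, B) = Pow(Add(Pow(B, 2), Pow(R, 2)), Rational(1, 2))
Add(Mul(-92, -73), Function('G')(Add(0, 5), Function('J')(-3))) = Add(Mul(-92, -73), Pow(Add(Pow(Add(10, Mul(2, -3)), 2), Pow(Add(0, 5), 2)), Rational(1, 2))) = Add(6716, Pow(Add(Pow(Add(10, -6), 2), Pow(5, 2)), Rational(1, 2))) = Add(6716, Pow(Add(Pow(4, 2), 25), Rational(1, 2))) = Add(6716, Pow(Add(16, 25), Rational(1, 2))) = Add(6716, Pow(41, Rational(1, 2)))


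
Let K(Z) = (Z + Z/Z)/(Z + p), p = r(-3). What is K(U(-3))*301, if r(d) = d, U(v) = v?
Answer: 301/3 ≈ 100.33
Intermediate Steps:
p = -3
K(Z) = (1 + Z)/(-3 + Z) (K(Z) = (Z + Z/Z)/(Z - 3) = (Z + 1)/(-3 + Z) = (1 + Z)/(-3 + Z))
K(U(-3))*301 = ((1 - 3)/(-3 - 3))*301 = (-2/(-6))*301 = -⅙*(-2)*301 = (⅓)*301 = 301/3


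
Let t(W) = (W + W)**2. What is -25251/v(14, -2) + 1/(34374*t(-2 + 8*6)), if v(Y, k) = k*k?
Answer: -1836641181383/290941536 ≈ -6312.8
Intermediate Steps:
v(Y, k) = k**2
t(W) = 4*W**2 (t(W) = (2*W)**2 = 4*W**2)
-25251/v(14, -2) + 1/(34374*t(-2 + 8*6)) = -25251/((-2)**2) + 1/(34374*((4*(-2 + 8*6)**2))) = -25251/4 + 1/(34374*((4*(-2 + 48)**2))) = -25251*1/4 + 1/(34374*((4*46**2))) = -25251/4 + 1/(34374*((4*2116))) = -25251/4 + (1/34374)/8464 = -25251/4 + (1/34374)*(1/8464) = -25251/4 + 1/290941536 = -1836641181383/290941536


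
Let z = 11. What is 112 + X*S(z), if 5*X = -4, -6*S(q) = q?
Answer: 1702/15 ≈ 113.47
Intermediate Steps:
S(q) = -q/6
X = -⅘ (X = (⅕)*(-4) = -⅘ ≈ -0.80000)
112 + X*S(z) = 112 - (-2)*11/15 = 112 - ⅘*(-11/6) = 112 + 22/15 = 1702/15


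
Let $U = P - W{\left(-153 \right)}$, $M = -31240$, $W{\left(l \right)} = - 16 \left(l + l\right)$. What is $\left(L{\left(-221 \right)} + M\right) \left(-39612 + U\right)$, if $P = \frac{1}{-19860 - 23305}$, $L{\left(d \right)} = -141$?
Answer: $\frac{60288795010801}{43165} \approx 1.3967 \cdot 10^{9}$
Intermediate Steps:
$W{\left(l \right)} = - 32 l$ ($W{\left(l \right)} = - 16 \cdot 2 l = - 32 l$)
$P = - \frac{1}{43165}$ ($P = \frac{1}{-43165} = - \frac{1}{43165} \approx -2.3167 \cdot 10^{-5}$)
$U = - \frac{211335841}{43165}$ ($U = - \frac{1}{43165} - \left(-32\right) \left(-153\right) = - \frac{1}{43165} - 4896 = - \frac{211335841}{43165} \approx -4896.0$)
$\left(L{\left(-221 \right)} + M\right) \left(-39612 + U\right) = \left(-141 - 31240\right) \left(-39612 - \frac{211335841}{43165}\right) = \left(-31381\right) \left(- \frac{1921187821}{43165}\right) = \frac{60288795010801}{43165}$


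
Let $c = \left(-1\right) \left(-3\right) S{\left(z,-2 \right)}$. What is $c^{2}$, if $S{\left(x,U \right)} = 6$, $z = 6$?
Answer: $324$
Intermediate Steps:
$c = 18$ ($c = \left(-1\right) \left(-3\right) 6 = 3 \cdot 6 = 18$)
$c^{2} = 18^{2} = 324$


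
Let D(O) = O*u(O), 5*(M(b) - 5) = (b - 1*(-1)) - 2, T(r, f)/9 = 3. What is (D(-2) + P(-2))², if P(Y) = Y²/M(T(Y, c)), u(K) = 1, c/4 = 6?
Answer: 6724/2601 ≈ 2.5852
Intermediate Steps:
c = 24 (c = 4*6 = 24)
T(r, f) = 27 (T(r, f) = 9*3 = 27)
M(b) = 24/5 + b/5 (M(b) = 5 + ((b - 1*(-1)) - 2)/5 = 5 + ((b + 1) - 2)/5 = 5 + ((1 + b) - 2)/5 = 5 + (-1 + b)/5 = 5 + (-⅕ + b/5) = 24/5 + b/5)
D(O) = O (D(O) = O*1 = O)
P(Y) = 5*Y²/51 (P(Y) = Y²/(24/5 + (⅕)*27) = Y²/(24/5 + 27/5) = Y²/(51/5) = Y²*(5/51) = 5*Y²/51)
(D(-2) + P(-2))² = (-2 + (5/51)*(-2)²)² = (-2 + (5/51)*4)² = (-2 + 20/51)² = (-82/51)² = 6724/2601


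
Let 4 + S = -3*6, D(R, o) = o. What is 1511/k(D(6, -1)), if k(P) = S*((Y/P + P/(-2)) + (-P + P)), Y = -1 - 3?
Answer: -1511/99 ≈ -15.263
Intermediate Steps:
Y = -4
S = -22 (S = -4 - 3*6 = -4 - 18 = -22)
k(P) = 11*P + 88/P (k(P) = -22*((-4/P + P/(-2)) + (-P + P)) = -22*((-4/P + P*(-½)) + 0) = -22*((-4/P - P/2) + 0) = -22*(-4/P - P/2) = 11*P + 88/P)
1511/k(D(6, -1)) = 1511/(11*(-1) + 88/(-1)) = 1511/(-11 + 88*(-1)) = 1511/(-11 - 88) = 1511/(-99) = 1511*(-1/99) = -1511/99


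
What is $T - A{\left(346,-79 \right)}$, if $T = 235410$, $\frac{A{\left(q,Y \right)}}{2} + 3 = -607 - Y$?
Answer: $236472$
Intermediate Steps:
$A{\left(q,Y \right)} = -1220 - 2 Y$ ($A{\left(q,Y \right)} = -6 + 2 \left(-607 - Y\right) = -6 - \left(1214 + 2 Y\right) = -1220 - 2 Y$)
$T - A{\left(346,-79 \right)} = 235410 - \left(-1220 - -158\right) = 235410 - \left(-1220 + 158\right) = 235410 - -1062 = 235410 + 1062 = 236472$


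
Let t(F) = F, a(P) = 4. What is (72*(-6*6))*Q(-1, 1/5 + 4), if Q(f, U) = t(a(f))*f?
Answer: 10368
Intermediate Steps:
Q(f, U) = 4*f
(72*(-6*6))*Q(-1, 1/5 + 4) = (72*(-6*6))*(4*(-1)) = (72*(-36))*(-4) = -2592*(-4) = 10368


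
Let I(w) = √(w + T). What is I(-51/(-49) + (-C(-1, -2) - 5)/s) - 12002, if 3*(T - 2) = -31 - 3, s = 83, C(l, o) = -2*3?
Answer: -12002 + I*√25156470/1743 ≈ -12002.0 + 2.8776*I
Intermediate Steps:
C(l, o) = -6
T = -28/3 (T = 2 + (-31 - 3)/3 = 2 + (⅓)*(-34) = 2 - 34/3 = -28/3 ≈ -9.3333)
I(w) = √(-28/3 + w) (I(w) = √(w - 28/3) = √(-28/3 + w))
I(-51/(-49) + (-C(-1, -2) - 5)/s) - 12002 = √(-84 + 9*(-51/(-49) + (-1*(-6) - 5)/83))/3 - 12002 = √(-84 + 9*(-51*(-1/49) + (6 - 5)*(1/83)))/3 - 12002 = √(-84 + 9*(51/49 + 1*(1/83)))/3 - 12002 = √(-84 + 9*(51/49 + 1/83))/3 - 12002 = √(-84 + 9*(4282/4067))/3 - 12002 = √(-84 + 38538/4067)/3 - 12002 = √(-303090/4067)/3 - 12002 = (I*√25156470/581)/3 - 12002 = I*√25156470/1743 - 12002 = -12002 + I*√25156470/1743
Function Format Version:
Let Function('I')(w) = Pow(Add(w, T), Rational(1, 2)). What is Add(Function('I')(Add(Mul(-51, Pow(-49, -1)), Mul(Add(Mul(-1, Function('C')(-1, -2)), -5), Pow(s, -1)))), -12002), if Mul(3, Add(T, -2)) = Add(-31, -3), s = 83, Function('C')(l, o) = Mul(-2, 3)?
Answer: Add(-12002, Mul(Rational(1, 1743), I, Pow(25156470, Rational(1, 2)))) ≈ Add(-12002., Mul(2.8776, I))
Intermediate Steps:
Function('C')(l, o) = -6
T = Rational(-28, 3) (T = Add(2, Mul(Rational(1, 3), Add(-31, -3))) = Add(2, Mul(Rational(1, 3), -34)) = Add(2, Rational(-34, 3)) = Rational(-28, 3) ≈ -9.3333)
Function('I')(w) = Pow(Add(Rational(-28, 3), w), Rational(1, 2)) (Function('I')(w) = Pow(Add(w, Rational(-28, 3)), Rational(1, 2)) = Pow(Add(Rational(-28, 3), w), Rational(1, 2)))
Add(Function('I')(Add(Mul(-51, Pow(-49, -1)), Mul(Add(Mul(-1, Function('C')(-1, -2)), -5), Pow(s, -1)))), -12002) = Add(Mul(Rational(1, 3), Pow(Add(-84, Mul(9, Add(Mul(-51, Pow(-49, -1)), Mul(Add(Mul(-1, -6), -5), Pow(83, -1))))), Rational(1, 2))), -12002) = Add(Mul(Rational(1, 3), Pow(Add(-84, Mul(9, Add(Mul(-51, Rational(-1, 49)), Mul(Add(6, -5), Rational(1, 83))))), Rational(1, 2))), -12002) = Add(Mul(Rational(1, 3), Pow(Add(-84, Mul(9, Add(Rational(51, 49), Mul(1, Rational(1, 83))))), Rational(1, 2))), -12002) = Add(Mul(Rational(1, 3), Pow(Add(-84, Mul(9, Add(Rational(51, 49), Rational(1, 83)))), Rational(1, 2))), -12002) = Add(Mul(Rational(1, 3), Pow(Add(-84, Mul(9, Rational(4282, 4067))), Rational(1, 2))), -12002) = Add(Mul(Rational(1, 3), Pow(Add(-84, Rational(38538, 4067)), Rational(1, 2))), -12002) = Add(Mul(Rational(1, 3), Pow(Rational(-303090, 4067), Rational(1, 2))), -12002) = Add(Mul(Rational(1, 3), Mul(Rational(1, 581), I, Pow(25156470, Rational(1, 2)))), -12002) = Add(Mul(Rational(1, 1743), I, Pow(25156470, Rational(1, 2))), -12002) = Add(-12002, Mul(Rational(1, 1743), I, Pow(25156470, Rational(1, 2))))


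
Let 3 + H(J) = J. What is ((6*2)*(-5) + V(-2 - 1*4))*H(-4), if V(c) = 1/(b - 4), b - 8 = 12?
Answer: 6713/16 ≈ 419.56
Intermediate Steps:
b = 20 (b = 8 + 12 = 20)
H(J) = -3 + J
V(c) = 1/16 (V(c) = 1/(20 - 4) = 1/16)
((6*2)*(-5) + V(-2 - 1*4))*H(-4) = ((6*2)*(-5) + 1/16)*(-3 - 4) = (12*(-5) + 1/16)*(-7) = (-60 + 1/16)*(-7) = -959/16*(-7) = 6713/16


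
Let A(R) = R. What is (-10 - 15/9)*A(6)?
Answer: -70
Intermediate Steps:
(-10 - 15/9)*A(6) = (-10 - 15/9)*6 = (-10 - 15*⅑)*6 = (-10 - 5/3)*6 = -35/3*6 = -70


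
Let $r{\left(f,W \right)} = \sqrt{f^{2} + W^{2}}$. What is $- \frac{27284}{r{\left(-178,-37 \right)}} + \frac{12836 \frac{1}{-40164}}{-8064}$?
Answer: $\frac{3209}{80970624} - \frac{27284 \sqrt{33053}}{33053} \approx -150.07$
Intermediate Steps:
$r{\left(f,W \right)} = \sqrt{W^{2} + f^{2}}$
$- \frac{27284}{r{\left(-178,-37 \right)}} + \frac{12836 \frac{1}{-40164}}{-8064} = - \frac{27284}{\sqrt{\left(-37\right)^{2} + \left(-178\right)^{2}}} + \frac{12836 \frac{1}{-40164}}{-8064} = - \frac{27284}{\sqrt{1369 + 31684}} + 12836 \left(- \frac{1}{40164}\right) \left(- \frac{1}{8064}\right) = - \frac{27284}{\sqrt{33053}} - - \frac{3209}{80970624} = - 27284 \frac{\sqrt{33053}}{33053} + \frac{3209}{80970624} = - \frac{27284 \sqrt{33053}}{33053} + \frac{3209}{80970624} = \frac{3209}{80970624} - \frac{27284 \sqrt{33053}}{33053}$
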